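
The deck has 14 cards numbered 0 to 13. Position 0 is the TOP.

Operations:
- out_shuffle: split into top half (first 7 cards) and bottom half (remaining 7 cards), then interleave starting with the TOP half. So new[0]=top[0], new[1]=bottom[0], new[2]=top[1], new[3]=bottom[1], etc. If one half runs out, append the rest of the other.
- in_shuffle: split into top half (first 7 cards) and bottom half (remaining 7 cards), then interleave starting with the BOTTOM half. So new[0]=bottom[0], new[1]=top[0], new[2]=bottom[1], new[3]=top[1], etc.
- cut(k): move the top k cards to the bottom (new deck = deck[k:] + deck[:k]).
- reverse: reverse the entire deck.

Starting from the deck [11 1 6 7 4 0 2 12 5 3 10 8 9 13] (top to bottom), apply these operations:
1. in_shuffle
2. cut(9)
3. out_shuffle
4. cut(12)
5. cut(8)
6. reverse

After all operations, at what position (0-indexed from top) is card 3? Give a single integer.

Answer: 0

Derivation:
After op 1 (in_shuffle): [12 11 5 1 3 6 10 7 8 4 9 0 13 2]
After op 2 (cut(9)): [4 9 0 13 2 12 11 5 1 3 6 10 7 8]
After op 3 (out_shuffle): [4 5 9 1 0 3 13 6 2 10 12 7 11 8]
After op 4 (cut(12)): [11 8 4 5 9 1 0 3 13 6 2 10 12 7]
After op 5 (cut(8)): [13 6 2 10 12 7 11 8 4 5 9 1 0 3]
After op 6 (reverse): [3 0 1 9 5 4 8 11 7 12 10 2 6 13]
Card 3 is at position 0.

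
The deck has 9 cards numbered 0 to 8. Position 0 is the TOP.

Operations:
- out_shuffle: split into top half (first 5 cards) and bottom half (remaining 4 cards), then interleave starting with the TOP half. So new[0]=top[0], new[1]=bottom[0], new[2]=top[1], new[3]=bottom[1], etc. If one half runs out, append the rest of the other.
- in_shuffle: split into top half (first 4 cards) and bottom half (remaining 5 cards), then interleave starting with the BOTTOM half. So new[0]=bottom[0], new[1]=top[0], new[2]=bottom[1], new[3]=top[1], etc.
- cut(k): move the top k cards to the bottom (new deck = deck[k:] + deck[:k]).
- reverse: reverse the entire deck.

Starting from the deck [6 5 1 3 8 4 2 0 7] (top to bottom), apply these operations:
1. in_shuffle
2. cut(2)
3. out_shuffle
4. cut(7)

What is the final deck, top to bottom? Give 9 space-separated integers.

Answer: 6 0 4 3 5 7 2 8 1

Derivation:
After op 1 (in_shuffle): [8 6 4 5 2 1 0 3 7]
After op 2 (cut(2)): [4 5 2 1 0 3 7 8 6]
After op 3 (out_shuffle): [4 3 5 7 2 8 1 6 0]
After op 4 (cut(7)): [6 0 4 3 5 7 2 8 1]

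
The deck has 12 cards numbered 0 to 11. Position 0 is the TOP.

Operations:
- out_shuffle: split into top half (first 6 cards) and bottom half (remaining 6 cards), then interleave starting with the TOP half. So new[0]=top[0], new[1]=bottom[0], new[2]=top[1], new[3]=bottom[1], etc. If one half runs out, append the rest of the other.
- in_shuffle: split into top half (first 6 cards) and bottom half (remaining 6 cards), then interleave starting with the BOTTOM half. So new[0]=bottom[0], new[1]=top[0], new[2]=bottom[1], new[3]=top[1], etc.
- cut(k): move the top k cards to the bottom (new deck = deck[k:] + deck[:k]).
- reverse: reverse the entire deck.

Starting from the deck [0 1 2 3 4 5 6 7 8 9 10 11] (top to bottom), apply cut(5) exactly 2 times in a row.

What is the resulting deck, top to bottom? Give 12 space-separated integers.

Answer: 10 11 0 1 2 3 4 5 6 7 8 9

Derivation:
After op 1 (cut(5)): [5 6 7 8 9 10 11 0 1 2 3 4]
After op 2 (cut(5)): [10 11 0 1 2 3 4 5 6 7 8 9]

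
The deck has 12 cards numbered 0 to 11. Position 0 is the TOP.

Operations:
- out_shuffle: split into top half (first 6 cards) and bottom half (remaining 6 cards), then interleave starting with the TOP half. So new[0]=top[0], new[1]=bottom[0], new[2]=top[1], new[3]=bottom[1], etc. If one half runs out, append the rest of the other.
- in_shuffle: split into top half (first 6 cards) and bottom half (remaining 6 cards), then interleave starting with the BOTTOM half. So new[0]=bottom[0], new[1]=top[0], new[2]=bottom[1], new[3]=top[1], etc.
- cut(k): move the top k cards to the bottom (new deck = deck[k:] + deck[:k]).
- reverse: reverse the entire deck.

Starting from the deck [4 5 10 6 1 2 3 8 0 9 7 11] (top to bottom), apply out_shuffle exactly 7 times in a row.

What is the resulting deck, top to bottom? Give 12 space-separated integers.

After op 1 (out_shuffle): [4 3 5 8 10 0 6 9 1 7 2 11]
After op 2 (out_shuffle): [4 6 3 9 5 1 8 7 10 2 0 11]
After op 3 (out_shuffle): [4 8 6 7 3 10 9 2 5 0 1 11]
After op 4 (out_shuffle): [4 9 8 2 6 5 7 0 3 1 10 11]
After op 5 (out_shuffle): [4 7 9 0 8 3 2 1 6 10 5 11]
After op 6 (out_shuffle): [4 2 7 1 9 6 0 10 8 5 3 11]
After op 7 (out_shuffle): [4 0 2 10 7 8 1 5 9 3 6 11]

Answer: 4 0 2 10 7 8 1 5 9 3 6 11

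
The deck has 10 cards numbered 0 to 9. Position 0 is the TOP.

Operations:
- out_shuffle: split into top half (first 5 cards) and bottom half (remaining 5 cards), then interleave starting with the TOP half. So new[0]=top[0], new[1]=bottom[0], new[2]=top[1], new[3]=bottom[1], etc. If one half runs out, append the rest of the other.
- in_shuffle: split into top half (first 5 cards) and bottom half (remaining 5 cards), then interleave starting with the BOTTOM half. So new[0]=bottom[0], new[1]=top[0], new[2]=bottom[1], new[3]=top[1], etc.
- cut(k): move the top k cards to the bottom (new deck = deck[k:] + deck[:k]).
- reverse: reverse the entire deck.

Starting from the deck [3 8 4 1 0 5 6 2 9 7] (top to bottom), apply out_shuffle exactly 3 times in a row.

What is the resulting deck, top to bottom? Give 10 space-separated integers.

Answer: 3 9 2 6 5 0 1 4 8 7

Derivation:
After op 1 (out_shuffle): [3 5 8 6 4 2 1 9 0 7]
After op 2 (out_shuffle): [3 2 5 1 8 9 6 0 4 7]
After op 3 (out_shuffle): [3 9 2 6 5 0 1 4 8 7]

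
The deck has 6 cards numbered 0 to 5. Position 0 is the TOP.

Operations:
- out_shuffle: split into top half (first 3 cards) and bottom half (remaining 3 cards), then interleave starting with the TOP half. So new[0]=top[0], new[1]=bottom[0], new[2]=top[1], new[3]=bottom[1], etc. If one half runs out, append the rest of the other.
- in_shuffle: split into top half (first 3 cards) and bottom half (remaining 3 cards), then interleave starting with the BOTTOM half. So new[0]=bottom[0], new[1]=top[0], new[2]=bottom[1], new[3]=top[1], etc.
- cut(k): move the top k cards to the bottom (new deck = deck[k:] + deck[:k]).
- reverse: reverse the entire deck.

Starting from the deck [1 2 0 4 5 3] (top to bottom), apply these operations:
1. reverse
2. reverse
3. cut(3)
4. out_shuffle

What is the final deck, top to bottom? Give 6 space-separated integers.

Answer: 4 1 5 2 3 0

Derivation:
After op 1 (reverse): [3 5 4 0 2 1]
After op 2 (reverse): [1 2 0 4 5 3]
After op 3 (cut(3)): [4 5 3 1 2 0]
After op 4 (out_shuffle): [4 1 5 2 3 0]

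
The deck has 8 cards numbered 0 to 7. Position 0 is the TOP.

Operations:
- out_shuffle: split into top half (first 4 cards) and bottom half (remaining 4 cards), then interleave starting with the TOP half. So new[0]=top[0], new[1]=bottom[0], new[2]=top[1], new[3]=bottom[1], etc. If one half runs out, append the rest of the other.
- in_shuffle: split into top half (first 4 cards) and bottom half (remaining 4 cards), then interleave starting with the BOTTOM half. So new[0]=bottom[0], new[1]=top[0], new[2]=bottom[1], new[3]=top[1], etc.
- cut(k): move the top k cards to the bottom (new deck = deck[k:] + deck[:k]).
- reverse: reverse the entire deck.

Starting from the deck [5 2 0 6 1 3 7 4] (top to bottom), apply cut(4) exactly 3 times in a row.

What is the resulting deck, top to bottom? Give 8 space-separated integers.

Answer: 1 3 7 4 5 2 0 6

Derivation:
After op 1 (cut(4)): [1 3 7 4 5 2 0 6]
After op 2 (cut(4)): [5 2 0 6 1 3 7 4]
After op 3 (cut(4)): [1 3 7 4 5 2 0 6]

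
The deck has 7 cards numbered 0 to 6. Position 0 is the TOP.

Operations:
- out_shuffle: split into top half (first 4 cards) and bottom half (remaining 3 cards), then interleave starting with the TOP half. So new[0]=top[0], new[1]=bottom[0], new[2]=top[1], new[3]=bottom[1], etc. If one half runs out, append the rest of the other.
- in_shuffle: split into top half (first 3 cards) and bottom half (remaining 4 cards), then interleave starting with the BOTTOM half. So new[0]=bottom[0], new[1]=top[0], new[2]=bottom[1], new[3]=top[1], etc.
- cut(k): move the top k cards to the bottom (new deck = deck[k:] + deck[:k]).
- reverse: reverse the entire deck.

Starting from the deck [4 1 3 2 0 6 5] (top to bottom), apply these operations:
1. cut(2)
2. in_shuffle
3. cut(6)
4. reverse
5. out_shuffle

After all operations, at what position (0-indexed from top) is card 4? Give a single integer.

After op 1 (cut(2)): [3 2 0 6 5 4 1]
After op 2 (in_shuffle): [6 3 5 2 4 0 1]
After op 3 (cut(6)): [1 6 3 5 2 4 0]
After op 4 (reverse): [0 4 2 5 3 6 1]
After op 5 (out_shuffle): [0 3 4 6 2 1 5]
Card 4 is at position 2.

Answer: 2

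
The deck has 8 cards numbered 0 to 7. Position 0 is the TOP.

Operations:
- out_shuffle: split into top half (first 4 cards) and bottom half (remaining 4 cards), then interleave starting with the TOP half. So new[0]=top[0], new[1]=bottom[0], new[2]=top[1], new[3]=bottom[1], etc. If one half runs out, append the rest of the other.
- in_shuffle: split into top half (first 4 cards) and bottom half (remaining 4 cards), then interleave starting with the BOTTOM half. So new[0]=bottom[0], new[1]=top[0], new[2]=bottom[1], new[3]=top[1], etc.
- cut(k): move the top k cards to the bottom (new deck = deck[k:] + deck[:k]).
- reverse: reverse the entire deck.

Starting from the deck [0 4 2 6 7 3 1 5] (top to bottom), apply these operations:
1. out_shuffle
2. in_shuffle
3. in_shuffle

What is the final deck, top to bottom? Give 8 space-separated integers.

Answer: 6 2 4 0 5 1 3 7

Derivation:
After op 1 (out_shuffle): [0 7 4 3 2 1 6 5]
After op 2 (in_shuffle): [2 0 1 7 6 4 5 3]
After op 3 (in_shuffle): [6 2 4 0 5 1 3 7]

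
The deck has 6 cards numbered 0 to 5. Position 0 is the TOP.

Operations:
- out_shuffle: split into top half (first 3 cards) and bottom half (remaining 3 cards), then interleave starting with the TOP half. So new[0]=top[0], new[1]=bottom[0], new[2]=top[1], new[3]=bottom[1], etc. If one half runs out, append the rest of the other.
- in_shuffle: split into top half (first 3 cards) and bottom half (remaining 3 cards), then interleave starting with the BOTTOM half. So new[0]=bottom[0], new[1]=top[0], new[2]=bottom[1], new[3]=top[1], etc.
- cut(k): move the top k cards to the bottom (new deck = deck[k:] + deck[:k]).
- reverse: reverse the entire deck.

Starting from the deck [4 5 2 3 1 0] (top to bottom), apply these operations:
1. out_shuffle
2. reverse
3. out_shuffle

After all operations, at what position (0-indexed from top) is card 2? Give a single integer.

Answer: 2

Derivation:
After op 1 (out_shuffle): [4 3 5 1 2 0]
After op 2 (reverse): [0 2 1 5 3 4]
After op 3 (out_shuffle): [0 5 2 3 1 4]
Card 2 is at position 2.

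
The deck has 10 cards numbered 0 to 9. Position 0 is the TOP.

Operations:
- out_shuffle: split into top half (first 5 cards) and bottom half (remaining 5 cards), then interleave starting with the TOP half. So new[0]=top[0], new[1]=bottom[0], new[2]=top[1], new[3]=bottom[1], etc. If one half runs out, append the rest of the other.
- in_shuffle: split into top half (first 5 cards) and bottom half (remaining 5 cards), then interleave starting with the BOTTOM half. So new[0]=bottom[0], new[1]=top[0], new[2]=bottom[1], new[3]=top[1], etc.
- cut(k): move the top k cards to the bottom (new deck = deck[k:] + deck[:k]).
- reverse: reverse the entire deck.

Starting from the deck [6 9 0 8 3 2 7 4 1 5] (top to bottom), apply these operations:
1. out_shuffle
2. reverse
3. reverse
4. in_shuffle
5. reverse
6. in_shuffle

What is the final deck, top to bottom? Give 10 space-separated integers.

Answer: 1 0 2 5 8 7 6 3 4 9

Derivation:
After op 1 (out_shuffle): [6 2 9 7 0 4 8 1 3 5]
After op 2 (reverse): [5 3 1 8 4 0 7 9 2 6]
After op 3 (reverse): [6 2 9 7 0 4 8 1 3 5]
After op 4 (in_shuffle): [4 6 8 2 1 9 3 7 5 0]
After op 5 (reverse): [0 5 7 3 9 1 2 8 6 4]
After op 6 (in_shuffle): [1 0 2 5 8 7 6 3 4 9]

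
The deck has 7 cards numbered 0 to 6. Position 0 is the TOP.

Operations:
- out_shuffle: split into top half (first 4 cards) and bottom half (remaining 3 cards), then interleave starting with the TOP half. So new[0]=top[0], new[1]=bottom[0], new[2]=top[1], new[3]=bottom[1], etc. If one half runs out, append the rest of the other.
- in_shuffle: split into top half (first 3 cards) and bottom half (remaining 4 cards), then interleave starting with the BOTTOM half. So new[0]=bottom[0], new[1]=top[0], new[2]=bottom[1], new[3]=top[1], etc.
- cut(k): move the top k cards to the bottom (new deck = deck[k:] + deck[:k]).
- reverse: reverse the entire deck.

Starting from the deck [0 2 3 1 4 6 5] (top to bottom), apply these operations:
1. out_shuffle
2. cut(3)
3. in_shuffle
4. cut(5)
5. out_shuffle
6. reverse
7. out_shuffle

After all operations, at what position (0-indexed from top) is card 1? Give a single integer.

Answer: 4

Derivation:
After op 1 (out_shuffle): [0 4 2 6 3 5 1]
After op 2 (cut(3)): [6 3 5 1 0 4 2]
After op 3 (in_shuffle): [1 6 0 3 4 5 2]
After op 4 (cut(5)): [5 2 1 6 0 3 4]
After op 5 (out_shuffle): [5 0 2 3 1 4 6]
After op 6 (reverse): [6 4 1 3 2 0 5]
After op 7 (out_shuffle): [6 2 4 0 1 5 3]
Card 1 is at position 4.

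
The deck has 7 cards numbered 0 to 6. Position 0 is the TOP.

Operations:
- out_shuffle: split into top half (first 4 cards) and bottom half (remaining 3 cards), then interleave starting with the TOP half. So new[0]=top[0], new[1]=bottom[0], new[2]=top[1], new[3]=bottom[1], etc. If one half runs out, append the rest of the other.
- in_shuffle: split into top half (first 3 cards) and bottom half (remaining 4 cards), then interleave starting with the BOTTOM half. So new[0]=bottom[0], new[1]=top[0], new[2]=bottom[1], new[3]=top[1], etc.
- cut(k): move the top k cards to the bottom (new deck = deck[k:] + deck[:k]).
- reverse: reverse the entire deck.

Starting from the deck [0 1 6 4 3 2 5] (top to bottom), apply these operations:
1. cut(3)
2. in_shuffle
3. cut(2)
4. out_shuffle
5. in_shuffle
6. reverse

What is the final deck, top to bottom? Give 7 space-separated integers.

Answer: 2 3 4 6 1 0 5

Derivation:
After op 1 (cut(3)): [4 3 2 5 0 1 6]
After op 2 (in_shuffle): [5 4 0 3 1 2 6]
After op 3 (cut(2)): [0 3 1 2 6 5 4]
After op 4 (out_shuffle): [0 6 3 5 1 4 2]
After op 5 (in_shuffle): [5 0 1 6 4 3 2]
After op 6 (reverse): [2 3 4 6 1 0 5]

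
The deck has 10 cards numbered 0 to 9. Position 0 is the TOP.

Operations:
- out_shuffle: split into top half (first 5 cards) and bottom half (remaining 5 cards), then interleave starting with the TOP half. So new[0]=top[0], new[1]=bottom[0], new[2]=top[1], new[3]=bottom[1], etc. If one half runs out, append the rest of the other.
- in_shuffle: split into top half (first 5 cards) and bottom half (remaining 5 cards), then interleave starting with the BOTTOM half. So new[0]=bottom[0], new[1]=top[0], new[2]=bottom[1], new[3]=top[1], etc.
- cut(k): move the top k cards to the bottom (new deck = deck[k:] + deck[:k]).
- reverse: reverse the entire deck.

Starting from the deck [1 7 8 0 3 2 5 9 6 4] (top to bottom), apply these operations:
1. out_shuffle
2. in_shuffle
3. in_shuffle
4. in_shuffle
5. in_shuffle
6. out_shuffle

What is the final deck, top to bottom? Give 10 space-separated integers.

After op 1 (out_shuffle): [1 2 7 5 8 9 0 6 3 4]
After op 2 (in_shuffle): [9 1 0 2 6 7 3 5 4 8]
After op 3 (in_shuffle): [7 9 3 1 5 0 4 2 8 6]
After op 4 (in_shuffle): [0 7 4 9 2 3 8 1 6 5]
After op 5 (in_shuffle): [3 0 8 7 1 4 6 9 5 2]
After op 6 (out_shuffle): [3 4 0 6 8 9 7 5 1 2]

Answer: 3 4 0 6 8 9 7 5 1 2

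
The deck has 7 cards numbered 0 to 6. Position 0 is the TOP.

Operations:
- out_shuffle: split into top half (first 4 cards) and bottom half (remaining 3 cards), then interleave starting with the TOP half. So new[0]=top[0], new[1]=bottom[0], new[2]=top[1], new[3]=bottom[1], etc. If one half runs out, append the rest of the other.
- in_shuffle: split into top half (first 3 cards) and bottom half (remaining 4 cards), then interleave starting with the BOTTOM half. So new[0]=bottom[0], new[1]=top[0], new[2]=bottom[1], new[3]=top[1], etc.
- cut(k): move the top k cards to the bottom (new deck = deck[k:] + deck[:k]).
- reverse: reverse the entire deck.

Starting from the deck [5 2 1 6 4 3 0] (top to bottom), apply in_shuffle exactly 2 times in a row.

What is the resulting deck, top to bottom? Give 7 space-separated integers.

After op 1 (in_shuffle): [6 5 4 2 3 1 0]
After op 2 (in_shuffle): [2 6 3 5 1 4 0]

Answer: 2 6 3 5 1 4 0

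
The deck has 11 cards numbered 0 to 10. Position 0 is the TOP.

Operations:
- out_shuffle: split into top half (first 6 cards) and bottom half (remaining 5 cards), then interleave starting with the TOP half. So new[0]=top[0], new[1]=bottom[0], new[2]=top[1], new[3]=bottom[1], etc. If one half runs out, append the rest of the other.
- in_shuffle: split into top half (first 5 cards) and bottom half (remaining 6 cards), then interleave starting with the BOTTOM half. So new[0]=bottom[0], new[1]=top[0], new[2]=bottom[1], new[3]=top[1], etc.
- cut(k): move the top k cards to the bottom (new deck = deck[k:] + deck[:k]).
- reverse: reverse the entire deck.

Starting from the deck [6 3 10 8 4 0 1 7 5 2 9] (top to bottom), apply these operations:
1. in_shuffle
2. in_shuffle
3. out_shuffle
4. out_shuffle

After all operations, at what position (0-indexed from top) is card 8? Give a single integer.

Answer: 5

Derivation:
After op 1 (in_shuffle): [0 6 1 3 7 10 5 8 2 4 9]
After op 2 (in_shuffle): [10 0 5 6 8 1 2 3 4 7 9]
After op 3 (out_shuffle): [10 2 0 3 5 4 6 7 8 9 1]
After op 4 (out_shuffle): [10 6 2 7 0 8 3 9 5 1 4]
Card 8 is at position 5.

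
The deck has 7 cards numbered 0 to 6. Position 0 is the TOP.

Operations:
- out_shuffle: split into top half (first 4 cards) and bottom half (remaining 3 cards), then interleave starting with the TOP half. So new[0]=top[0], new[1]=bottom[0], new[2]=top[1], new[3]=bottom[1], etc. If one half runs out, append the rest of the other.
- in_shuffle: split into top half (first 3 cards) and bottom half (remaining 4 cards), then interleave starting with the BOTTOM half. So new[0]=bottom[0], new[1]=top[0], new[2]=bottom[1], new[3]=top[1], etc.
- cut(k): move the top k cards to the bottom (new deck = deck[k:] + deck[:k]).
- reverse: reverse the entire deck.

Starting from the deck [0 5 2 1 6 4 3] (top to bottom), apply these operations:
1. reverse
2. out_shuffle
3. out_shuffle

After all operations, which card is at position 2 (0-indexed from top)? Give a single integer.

After op 1 (reverse): [3 4 6 1 2 5 0]
After op 2 (out_shuffle): [3 2 4 5 6 0 1]
After op 3 (out_shuffle): [3 6 2 0 4 1 5]
Position 2: card 2.

Answer: 2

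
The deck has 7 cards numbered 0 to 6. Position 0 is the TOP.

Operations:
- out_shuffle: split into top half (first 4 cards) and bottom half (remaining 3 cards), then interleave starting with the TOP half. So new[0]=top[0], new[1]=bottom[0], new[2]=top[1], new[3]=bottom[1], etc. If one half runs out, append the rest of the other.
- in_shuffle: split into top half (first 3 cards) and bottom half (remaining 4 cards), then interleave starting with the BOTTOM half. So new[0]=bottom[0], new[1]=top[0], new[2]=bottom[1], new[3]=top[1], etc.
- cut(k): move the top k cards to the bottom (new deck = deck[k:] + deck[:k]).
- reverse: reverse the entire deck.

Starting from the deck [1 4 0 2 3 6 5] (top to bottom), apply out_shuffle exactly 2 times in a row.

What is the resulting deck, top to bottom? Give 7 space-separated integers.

After op 1 (out_shuffle): [1 3 4 6 0 5 2]
After op 2 (out_shuffle): [1 0 3 5 4 2 6]

Answer: 1 0 3 5 4 2 6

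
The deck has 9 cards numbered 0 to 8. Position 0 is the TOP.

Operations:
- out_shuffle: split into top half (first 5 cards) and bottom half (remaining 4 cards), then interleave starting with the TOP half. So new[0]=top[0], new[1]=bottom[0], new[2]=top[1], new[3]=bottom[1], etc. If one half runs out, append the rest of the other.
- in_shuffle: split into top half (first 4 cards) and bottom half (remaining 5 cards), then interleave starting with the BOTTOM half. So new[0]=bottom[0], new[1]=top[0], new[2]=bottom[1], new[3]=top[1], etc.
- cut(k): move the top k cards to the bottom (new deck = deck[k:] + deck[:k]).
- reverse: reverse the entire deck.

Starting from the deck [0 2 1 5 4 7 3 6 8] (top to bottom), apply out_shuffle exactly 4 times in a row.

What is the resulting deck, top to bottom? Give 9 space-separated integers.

Answer: 0 4 8 5 6 1 3 2 7

Derivation:
After op 1 (out_shuffle): [0 7 2 3 1 6 5 8 4]
After op 2 (out_shuffle): [0 6 7 5 2 8 3 4 1]
After op 3 (out_shuffle): [0 8 6 3 7 4 5 1 2]
After op 4 (out_shuffle): [0 4 8 5 6 1 3 2 7]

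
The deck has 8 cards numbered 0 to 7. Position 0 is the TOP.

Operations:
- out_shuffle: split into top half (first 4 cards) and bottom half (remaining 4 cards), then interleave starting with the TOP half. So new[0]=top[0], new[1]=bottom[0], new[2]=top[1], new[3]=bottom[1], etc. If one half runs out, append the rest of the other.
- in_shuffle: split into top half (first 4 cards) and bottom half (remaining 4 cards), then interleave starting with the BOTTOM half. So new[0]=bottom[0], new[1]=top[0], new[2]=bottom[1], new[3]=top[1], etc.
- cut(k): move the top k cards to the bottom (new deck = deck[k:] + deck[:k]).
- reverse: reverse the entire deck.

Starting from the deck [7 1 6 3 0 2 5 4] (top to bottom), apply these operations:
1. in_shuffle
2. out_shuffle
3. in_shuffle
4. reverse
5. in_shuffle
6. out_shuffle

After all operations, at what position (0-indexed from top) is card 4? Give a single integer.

After op 1 (in_shuffle): [0 7 2 1 5 6 4 3]
After op 2 (out_shuffle): [0 5 7 6 2 4 1 3]
After op 3 (in_shuffle): [2 0 4 5 1 7 3 6]
After op 4 (reverse): [6 3 7 1 5 4 0 2]
After op 5 (in_shuffle): [5 6 4 3 0 7 2 1]
After op 6 (out_shuffle): [5 0 6 7 4 2 3 1]
Card 4 is at position 4.

Answer: 4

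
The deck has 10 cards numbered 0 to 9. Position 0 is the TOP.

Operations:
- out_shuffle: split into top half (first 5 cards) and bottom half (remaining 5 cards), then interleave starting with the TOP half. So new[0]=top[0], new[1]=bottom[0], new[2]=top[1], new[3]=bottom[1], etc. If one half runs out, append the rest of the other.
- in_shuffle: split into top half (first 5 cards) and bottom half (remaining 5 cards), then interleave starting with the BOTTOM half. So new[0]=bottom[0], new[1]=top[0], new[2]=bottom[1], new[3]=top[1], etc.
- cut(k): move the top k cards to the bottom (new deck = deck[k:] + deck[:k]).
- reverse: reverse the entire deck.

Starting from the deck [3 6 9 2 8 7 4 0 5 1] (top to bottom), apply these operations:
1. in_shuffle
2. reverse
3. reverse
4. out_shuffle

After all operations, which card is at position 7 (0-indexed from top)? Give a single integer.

Answer: 1

Derivation:
After op 1 (in_shuffle): [7 3 4 6 0 9 5 2 1 8]
After op 2 (reverse): [8 1 2 5 9 0 6 4 3 7]
After op 3 (reverse): [7 3 4 6 0 9 5 2 1 8]
After op 4 (out_shuffle): [7 9 3 5 4 2 6 1 0 8]
Position 7: card 1.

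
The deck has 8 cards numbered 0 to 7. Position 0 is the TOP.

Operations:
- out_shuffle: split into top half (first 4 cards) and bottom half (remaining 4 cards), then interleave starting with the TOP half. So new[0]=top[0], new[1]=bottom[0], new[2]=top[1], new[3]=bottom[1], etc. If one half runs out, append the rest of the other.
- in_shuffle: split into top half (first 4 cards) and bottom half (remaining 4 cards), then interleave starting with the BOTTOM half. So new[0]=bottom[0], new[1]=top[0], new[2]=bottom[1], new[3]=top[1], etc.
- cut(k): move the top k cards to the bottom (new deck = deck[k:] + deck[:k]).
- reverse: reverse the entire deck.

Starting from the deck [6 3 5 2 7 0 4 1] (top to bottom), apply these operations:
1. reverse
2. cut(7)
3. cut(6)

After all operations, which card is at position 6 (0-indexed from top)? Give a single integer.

Answer: 7

Derivation:
After op 1 (reverse): [1 4 0 7 2 5 3 6]
After op 2 (cut(7)): [6 1 4 0 7 2 5 3]
After op 3 (cut(6)): [5 3 6 1 4 0 7 2]
Position 6: card 7.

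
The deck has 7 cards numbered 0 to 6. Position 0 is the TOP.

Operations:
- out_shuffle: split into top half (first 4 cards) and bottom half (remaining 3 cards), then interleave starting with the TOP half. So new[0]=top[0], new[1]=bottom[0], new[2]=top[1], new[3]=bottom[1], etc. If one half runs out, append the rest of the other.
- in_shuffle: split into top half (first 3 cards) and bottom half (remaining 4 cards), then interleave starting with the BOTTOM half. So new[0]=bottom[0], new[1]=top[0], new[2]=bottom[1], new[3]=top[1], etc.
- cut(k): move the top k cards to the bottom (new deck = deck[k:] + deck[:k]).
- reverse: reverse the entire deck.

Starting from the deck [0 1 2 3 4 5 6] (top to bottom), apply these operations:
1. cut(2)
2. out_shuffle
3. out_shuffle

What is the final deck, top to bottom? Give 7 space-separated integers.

After op 1 (cut(2)): [2 3 4 5 6 0 1]
After op 2 (out_shuffle): [2 6 3 0 4 1 5]
After op 3 (out_shuffle): [2 4 6 1 3 5 0]

Answer: 2 4 6 1 3 5 0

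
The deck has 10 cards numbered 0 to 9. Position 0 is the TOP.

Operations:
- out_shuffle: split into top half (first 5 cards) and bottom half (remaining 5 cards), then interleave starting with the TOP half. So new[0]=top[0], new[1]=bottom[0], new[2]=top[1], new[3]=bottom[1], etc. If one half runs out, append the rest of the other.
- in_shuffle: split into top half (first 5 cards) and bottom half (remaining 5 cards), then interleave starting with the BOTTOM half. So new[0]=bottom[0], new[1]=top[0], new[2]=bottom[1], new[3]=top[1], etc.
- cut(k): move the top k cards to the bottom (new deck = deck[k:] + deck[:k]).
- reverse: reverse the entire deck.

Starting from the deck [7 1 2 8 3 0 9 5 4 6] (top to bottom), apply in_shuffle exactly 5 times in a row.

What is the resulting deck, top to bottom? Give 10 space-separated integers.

Answer: 6 4 5 9 0 3 8 2 1 7

Derivation:
After op 1 (in_shuffle): [0 7 9 1 5 2 4 8 6 3]
After op 2 (in_shuffle): [2 0 4 7 8 9 6 1 3 5]
After op 3 (in_shuffle): [9 2 6 0 1 4 3 7 5 8]
After op 4 (in_shuffle): [4 9 3 2 7 6 5 0 8 1]
After op 5 (in_shuffle): [6 4 5 9 0 3 8 2 1 7]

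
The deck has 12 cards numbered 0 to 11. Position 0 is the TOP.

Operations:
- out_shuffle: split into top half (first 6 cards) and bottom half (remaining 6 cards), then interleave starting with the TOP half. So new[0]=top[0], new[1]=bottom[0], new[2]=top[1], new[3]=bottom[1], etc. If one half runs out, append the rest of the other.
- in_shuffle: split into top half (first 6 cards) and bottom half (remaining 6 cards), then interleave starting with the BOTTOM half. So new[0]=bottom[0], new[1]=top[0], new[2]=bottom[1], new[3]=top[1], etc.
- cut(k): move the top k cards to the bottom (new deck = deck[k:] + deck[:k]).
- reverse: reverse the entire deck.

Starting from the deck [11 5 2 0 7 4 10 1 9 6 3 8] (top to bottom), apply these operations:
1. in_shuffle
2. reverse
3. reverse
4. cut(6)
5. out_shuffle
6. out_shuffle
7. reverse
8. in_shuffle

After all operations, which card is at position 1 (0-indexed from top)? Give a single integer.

Answer: 2

Derivation:
After op 1 (in_shuffle): [10 11 1 5 9 2 6 0 3 7 8 4]
After op 2 (reverse): [4 8 7 3 0 6 2 9 5 1 11 10]
After op 3 (reverse): [10 11 1 5 9 2 6 0 3 7 8 4]
After op 4 (cut(6)): [6 0 3 7 8 4 10 11 1 5 9 2]
After op 5 (out_shuffle): [6 10 0 11 3 1 7 5 8 9 4 2]
After op 6 (out_shuffle): [6 7 10 5 0 8 11 9 3 4 1 2]
After op 7 (reverse): [2 1 4 3 9 11 8 0 5 10 7 6]
After op 8 (in_shuffle): [8 2 0 1 5 4 10 3 7 9 6 11]
Position 1: card 2.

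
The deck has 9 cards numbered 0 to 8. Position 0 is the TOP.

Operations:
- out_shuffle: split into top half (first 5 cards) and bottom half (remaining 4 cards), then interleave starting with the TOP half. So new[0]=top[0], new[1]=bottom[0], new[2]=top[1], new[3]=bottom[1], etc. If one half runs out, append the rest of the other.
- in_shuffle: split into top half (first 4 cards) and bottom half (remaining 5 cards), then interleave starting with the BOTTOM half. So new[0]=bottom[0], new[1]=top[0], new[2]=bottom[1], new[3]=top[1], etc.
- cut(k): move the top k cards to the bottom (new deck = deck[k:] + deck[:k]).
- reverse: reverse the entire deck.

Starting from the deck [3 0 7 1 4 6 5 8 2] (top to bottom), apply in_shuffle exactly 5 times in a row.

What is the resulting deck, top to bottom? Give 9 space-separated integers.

Answer: 0 1 6 8 3 7 4 5 2

Derivation:
After op 1 (in_shuffle): [4 3 6 0 5 7 8 1 2]
After op 2 (in_shuffle): [5 4 7 3 8 6 1 0 2]
After op 3 (in_shuffle): [8 5 6 4 1 7 0 3 2]
After op 4 (in_shuffle): [1 8 7 5 0 6 3 4 2]
After op 5 (in_shuffle): [0 1 6 8 3 7 4 5 2]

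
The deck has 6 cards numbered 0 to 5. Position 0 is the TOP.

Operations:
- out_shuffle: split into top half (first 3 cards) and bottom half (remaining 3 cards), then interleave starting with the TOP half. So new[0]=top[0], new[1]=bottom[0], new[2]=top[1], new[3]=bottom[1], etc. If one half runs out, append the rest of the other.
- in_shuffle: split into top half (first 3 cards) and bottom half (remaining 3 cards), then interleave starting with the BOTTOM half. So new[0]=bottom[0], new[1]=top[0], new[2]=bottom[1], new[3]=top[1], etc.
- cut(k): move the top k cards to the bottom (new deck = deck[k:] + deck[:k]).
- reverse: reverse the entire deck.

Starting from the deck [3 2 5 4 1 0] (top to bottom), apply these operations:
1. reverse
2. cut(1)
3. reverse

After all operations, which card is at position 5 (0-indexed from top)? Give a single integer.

Answer: 1

Derivation:
After op 1 (reverse): [0 1 4 5 2 3]
After op 2 (cut(1)): [1 4 5 2 3 0]
After op 3 (reverse): [0 3 2 5 4 1]
Position 5: card 1.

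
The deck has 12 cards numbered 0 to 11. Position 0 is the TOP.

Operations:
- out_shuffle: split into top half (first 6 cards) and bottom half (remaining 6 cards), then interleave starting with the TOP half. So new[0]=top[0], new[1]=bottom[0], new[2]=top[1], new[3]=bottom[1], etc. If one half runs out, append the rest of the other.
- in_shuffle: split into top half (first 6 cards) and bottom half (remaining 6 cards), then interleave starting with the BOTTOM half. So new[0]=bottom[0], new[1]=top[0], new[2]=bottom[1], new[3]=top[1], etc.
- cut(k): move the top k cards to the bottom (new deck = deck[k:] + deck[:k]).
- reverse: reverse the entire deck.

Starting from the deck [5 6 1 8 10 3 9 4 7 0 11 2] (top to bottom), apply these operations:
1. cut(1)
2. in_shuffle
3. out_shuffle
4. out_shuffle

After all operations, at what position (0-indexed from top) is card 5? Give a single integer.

Answer: 7

Derivation:
After op 1 (cut(1)): [6 1 8 10 3 9 4 7 0 11 2 5]
After op 2 (in_shuffle): [4 6 7 1 0 8 11 10 2 3 5 9]
After op 3 (out_shuffle): [4 11 6 10 7 2 1 3 0 5 8 9]
After op 4 (out_shuffle): [4 1 11 3 6 0 10 5 7 8 2 9]
Card 5 is at position 7.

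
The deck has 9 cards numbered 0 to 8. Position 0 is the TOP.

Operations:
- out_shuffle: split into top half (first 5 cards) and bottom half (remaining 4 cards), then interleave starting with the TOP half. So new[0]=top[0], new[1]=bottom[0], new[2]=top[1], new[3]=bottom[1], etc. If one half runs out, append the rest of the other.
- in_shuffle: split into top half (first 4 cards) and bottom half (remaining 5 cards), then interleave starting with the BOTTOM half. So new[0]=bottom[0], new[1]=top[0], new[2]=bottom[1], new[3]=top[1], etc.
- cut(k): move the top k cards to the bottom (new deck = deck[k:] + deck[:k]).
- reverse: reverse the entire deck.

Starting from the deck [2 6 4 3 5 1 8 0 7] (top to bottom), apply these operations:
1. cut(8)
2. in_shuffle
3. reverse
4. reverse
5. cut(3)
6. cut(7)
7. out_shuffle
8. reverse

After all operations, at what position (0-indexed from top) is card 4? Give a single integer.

After op 1 (cut(8)): [7 2 6 4 3 5 1 8 0]
After op 2 (in_shuffle): [3 7 5 2 1 6 8 4 0]
After op 3 (reverse): [0 4 8 6 1 2 5 7 3]
After op 4 (reverse): [3 7 5 2 1 6 8 4 0]
After op 5 (cut(3)): [2 1 6 8 4 0 3 7 5]
After op 6 (cut(7)): [7 5 2 1 6 8 4 0 3]
After op 7 (out_shuffle): [7 8 5 4 2 0 1 3 6]
After op 8 (reverse): [6 3 1 0 2 4 5 8 7]
Card 4 is at position 5.

Answer: 5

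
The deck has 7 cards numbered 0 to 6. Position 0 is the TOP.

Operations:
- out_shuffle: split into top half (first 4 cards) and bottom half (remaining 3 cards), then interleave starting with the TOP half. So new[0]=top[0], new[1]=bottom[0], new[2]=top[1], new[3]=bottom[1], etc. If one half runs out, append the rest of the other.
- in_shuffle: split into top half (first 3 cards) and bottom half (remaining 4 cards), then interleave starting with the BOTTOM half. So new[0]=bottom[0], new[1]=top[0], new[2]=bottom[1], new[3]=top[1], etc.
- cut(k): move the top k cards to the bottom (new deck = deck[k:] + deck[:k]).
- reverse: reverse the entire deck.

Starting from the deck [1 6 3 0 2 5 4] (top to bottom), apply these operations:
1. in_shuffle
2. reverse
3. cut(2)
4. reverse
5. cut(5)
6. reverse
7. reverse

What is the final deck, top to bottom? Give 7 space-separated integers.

After op 1 (in_shuffle): [0 1 2 6 5 3 4]
After op 2 (reverse): [4 3 5 6 2 1 0]
After op 3 (cut(2)): [5 6 2 1 0 4 3]
After op 4 (reverse): [3 4 0 1 2 6 5]
After op 5 (cut(5)): [6 5 3 4 0 1 2]
After op 6 (reverse): [2 1 0 4 3 5 6]
After op 7 (reverse): [6 5 3 4 0 1 2]

Answer: 6 5 3 4 0 1 2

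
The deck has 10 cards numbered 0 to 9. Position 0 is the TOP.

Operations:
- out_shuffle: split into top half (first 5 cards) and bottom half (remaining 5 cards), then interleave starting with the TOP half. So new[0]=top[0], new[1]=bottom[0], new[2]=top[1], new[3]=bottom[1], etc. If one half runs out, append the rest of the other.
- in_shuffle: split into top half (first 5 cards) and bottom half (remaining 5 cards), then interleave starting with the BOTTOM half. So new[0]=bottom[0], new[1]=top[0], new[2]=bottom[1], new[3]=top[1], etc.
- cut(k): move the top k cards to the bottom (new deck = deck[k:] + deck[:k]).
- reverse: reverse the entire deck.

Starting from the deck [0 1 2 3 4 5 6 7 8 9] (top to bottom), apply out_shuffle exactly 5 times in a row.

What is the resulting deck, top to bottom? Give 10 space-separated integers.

After op 1 (out_shuffle): [0 5 1 6 2 7 3 8 4 9]
After op 2 (out_shuffle): [0 7 5 3 1 8 6 4 2 9]
After op 3 (out_shuffle): [0 8 7 6 5 4 3 2 1 9]
After op 4 (out_shuffle): [0 4 8 3 7 2 6 1 5 9]
After op 5 (out_shuffle): [0 2 4 6 8 1 3 5 7 9]

Answer: 0 2 4 6 8 1 3 5 7 9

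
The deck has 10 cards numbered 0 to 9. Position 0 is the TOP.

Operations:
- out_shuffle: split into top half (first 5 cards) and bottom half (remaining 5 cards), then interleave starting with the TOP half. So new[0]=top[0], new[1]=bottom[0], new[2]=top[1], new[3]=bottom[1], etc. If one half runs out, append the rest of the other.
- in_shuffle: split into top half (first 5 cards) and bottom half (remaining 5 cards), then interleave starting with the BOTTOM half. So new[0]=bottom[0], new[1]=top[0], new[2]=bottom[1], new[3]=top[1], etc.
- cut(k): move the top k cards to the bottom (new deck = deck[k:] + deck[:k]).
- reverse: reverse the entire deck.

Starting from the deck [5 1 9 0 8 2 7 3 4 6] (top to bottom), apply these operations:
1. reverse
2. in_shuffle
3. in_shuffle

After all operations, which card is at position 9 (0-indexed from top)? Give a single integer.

After op 1 (reverse): [6 4 3 7 2 8 0 9 1 5]
After op 2 (in_shuffle): [8 6 0 4 9 3 1 7 5 2]
After op 3 (in_shuffle): [3 8 1 6 7 0 5 4 2 9]
Position 9: card 9.

Answer: 9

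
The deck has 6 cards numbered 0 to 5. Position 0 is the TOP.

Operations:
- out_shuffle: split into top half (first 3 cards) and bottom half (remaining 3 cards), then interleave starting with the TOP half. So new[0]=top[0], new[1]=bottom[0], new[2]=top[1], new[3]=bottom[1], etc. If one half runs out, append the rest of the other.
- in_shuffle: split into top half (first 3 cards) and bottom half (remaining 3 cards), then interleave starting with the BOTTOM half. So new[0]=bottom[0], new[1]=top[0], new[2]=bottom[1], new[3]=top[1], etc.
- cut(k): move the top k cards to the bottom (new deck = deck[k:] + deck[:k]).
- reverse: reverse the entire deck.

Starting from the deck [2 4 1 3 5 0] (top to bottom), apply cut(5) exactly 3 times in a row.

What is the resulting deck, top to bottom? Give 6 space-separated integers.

After op 1 (cut(5)): [0 2 4 1 3 5]
After op 2 (cut(5)): [5 0 2 4 1 3]
After op 3 (cut(5)): [3 5 0 2 4 1]

Answer: 3 5 0 2 4 1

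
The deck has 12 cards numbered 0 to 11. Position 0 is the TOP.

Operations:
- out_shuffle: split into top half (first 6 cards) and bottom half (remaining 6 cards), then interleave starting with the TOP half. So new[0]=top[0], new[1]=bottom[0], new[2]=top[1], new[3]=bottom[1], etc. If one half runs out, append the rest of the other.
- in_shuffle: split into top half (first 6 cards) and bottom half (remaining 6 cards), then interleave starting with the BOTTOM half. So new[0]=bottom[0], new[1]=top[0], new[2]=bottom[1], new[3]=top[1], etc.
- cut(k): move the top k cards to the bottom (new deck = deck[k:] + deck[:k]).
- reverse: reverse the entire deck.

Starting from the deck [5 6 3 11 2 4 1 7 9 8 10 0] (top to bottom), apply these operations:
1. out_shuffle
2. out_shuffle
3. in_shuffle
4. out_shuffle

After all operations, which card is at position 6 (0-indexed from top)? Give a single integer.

After op 1 (out_shuffle): [5 1 6 7 3 9 11 8 2 10 4 0]
After op 2 (out_shuffle): [5 11 1 8 6 2 7 10 3 4 9 0]
After op 3 (in_shuffle): [7 5 10 11 3 1 4 8 9 6 0 2]
After op 4 (out_shuffle): [7 4 5 8 10 9 11 6 3 0 1 2]
Position 6: card 11.

Answer: 11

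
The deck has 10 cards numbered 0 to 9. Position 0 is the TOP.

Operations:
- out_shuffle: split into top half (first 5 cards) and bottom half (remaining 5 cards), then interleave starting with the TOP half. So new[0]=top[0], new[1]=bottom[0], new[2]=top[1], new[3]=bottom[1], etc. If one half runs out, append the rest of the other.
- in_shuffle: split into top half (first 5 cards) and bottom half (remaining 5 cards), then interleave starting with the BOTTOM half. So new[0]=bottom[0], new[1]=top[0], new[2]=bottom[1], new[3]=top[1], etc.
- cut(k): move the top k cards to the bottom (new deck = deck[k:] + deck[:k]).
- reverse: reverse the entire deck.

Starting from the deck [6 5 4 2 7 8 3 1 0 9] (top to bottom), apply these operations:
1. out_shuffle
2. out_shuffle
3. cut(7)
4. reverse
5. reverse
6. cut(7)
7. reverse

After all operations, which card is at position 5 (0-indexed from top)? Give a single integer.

After op 1 (out_shuffle): [6 8 5 3 4 1 2 0 7 9]
After op 2 (out_shuffle): [6 1 8 2 5 0 3 7 4 9]
After op 3 (cut(7)): [7 4 9 6 1 8 2 5 0 3]
After op 4 (reverse): [3 0 5 2 8 1 6 9 4 7]
After op 5 (reverse): [7 4 9 6 1 8 2 5 0 3]
After op 6 (cut(7)): [5 0 3 7 4 9 6 1 8 2]
After op 7 (reverse): [2 8 1 6 9 4 7 3 0 5]
Position 5: card 4.

Answer: 4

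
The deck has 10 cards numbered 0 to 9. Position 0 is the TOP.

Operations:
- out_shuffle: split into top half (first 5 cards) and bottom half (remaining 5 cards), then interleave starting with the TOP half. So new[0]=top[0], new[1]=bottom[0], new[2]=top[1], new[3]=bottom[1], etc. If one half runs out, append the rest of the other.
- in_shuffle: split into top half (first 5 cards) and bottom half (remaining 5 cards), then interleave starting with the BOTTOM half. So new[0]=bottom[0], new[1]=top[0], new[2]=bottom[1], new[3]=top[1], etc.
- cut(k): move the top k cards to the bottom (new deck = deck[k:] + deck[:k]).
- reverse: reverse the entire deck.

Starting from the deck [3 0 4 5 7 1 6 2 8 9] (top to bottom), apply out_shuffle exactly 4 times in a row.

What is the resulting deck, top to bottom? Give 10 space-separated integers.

Answer: 3 7 8 5 2 4 6 0 1 9

Derivation:
After op 1 (out_shuffle): [3 1 0 6 4 2 5 8 7 9]
After op 2 (out_shuffle): [3 2 1 5 0 8 6 7 4 9]
After op 3 (out_shuffle): [3 8 2 6 1 7 5 4 0 9]
After op 4 (out_shuffle): [3 7 8 5 2 4 6 0 1 9]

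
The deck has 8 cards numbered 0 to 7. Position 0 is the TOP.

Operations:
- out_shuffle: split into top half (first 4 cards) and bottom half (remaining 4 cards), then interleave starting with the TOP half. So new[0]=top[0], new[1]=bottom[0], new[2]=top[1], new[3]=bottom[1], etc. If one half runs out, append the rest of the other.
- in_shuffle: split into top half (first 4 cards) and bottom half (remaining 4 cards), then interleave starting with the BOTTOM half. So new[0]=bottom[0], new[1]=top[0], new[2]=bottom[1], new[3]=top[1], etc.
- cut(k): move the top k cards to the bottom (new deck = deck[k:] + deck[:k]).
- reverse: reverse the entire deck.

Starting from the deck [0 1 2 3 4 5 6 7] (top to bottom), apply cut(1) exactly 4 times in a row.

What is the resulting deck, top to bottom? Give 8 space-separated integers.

After op 1 (cut(1)): [1 2 3 4 5 6 7 0]
After op 2 (cut(1)): [2 3 4 5 6 7 0 1]
After op 3 (cut(1)): [3 4 5 6 7 0 1 2]
After op 4 (cut(1)): [4 5 6 7 0 1 2 3]

Answer: 4 5 6 7 0 1 2 3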